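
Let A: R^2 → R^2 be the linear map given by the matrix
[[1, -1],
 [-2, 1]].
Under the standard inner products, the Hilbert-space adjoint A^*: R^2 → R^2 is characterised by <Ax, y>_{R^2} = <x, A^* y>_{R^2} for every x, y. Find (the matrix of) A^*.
A^* = A^T =
[[1, -2],
 [-1, 1]]

For real matrices with standard dot products, the defining identity <Ax, y> = <x, A^* y> gives (Ax)^T y = x^T (A^*) y, i.e. x^T A^T y = x^T (A^*) y. Since this holds for all x, y, we must have A^* = A^T. Therefore
A^* =
[[1, -2],
 [-1, 1]].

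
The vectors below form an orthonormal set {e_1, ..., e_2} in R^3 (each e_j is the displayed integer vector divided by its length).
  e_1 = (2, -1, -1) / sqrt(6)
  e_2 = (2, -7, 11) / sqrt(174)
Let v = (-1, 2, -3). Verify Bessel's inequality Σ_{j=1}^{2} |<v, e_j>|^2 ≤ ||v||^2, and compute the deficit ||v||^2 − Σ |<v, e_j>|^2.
Σ |<v, e_j>|^2 = 405/29; ||v||^2 = 14; deficit = 1/29

Write each e_j = u_j / sqrt(<u_j, u_j>) where u_j is the displayed integer vector. Then <v, e_j> = <v, u_j> / sqrt(<u_j, u_j>), so |<v, e_j>|^2 = <v, u_j>^2 / <u_j, u_j>.
Coefficients: <v, e_1> = -1/sqrt(6), <v, e_2> = -49/sqrt(174).
Square and sum: Σ |<v, e_j>|^2 = 405/29.
Compute ||v||^2 = v·v = 14.
Deficit = 14 − 405/29 = 1/29 ≥ 0, confirming Bessel's inequality. (The deficit equals ||v − Σ <v,e_j> e_j||^2, the squared distance from v to span{e_j}.)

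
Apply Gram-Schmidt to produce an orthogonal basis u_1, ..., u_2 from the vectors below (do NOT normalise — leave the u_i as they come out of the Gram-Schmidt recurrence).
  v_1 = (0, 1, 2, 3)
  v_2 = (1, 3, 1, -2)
Orthogonal basis:
  u_1 = (0, 1, 2, 3)
  u_2 = (1, 43/14, 8/7, -25/14)

Apply the Gram-Schmidt recurrence
  u_1 = v_1
  u_i = v_i − Σ_{j<i} ((v_i · u_j) / (u_j · u_j)) · u_j.

Step by step this gives:
  u_1 = (0, 1, 2, 3)
  u_2 = (1, 43/14, 8/7, -25/14)

Orthogonality check:
  u_2 · u_1 = 0 (should be 0)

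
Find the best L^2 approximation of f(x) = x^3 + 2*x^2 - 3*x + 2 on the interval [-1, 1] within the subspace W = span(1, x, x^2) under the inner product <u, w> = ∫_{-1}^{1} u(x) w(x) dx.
g(x) = 2*x^2 - 12*x/5 + 2

The best approximation g ∈ W is the orthogonal projection of f onto W. Writing g = a_0 + a_1 x + a_2 x^2, the coefficients solve the normal equations G · a = b where
  G_{ij} = <φ_i, φ_j> and b_i = <f, φ_i>, with φ_0 = 1, φ_1 = x, φ_2 = x^2.
G =
  [2, 0, 2/3]
  [0, 2/3, 0]
  [2/3, 0, 2/5],
b = (16/3, -8/5, 32/15).
Solving gives a_0 = 2, a_1 = -12/5, a_2 = 2, so
  g(x) = 2*x^2 - 12*x/5 + 2.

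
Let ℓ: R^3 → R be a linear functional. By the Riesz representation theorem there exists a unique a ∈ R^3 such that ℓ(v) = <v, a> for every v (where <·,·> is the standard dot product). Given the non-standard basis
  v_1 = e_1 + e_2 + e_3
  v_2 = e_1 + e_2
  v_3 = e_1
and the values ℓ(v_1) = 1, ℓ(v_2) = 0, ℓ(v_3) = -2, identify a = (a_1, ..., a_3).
a = (-2, 2, 1)

Write a = (a_1, ..., a_3) in the standard basis. For each basis vector v_i, ℓ(v_i) = <v_i, a> is a linear equation in the a_j's. Collect the n equations into a matrix system V a = ℓ, where row i of V is v_i (expressed in the standard basis). Since V is invertible (lower-triangular with 1s on the diagonal, up to permutation), solve by back-substitution:
  V =
[[1, 1, 1],
 [1, 1, 0],
 [1, 0, 0]]
  V a = (1, 0, -2)
Solving gives a = (-2, 2, 1).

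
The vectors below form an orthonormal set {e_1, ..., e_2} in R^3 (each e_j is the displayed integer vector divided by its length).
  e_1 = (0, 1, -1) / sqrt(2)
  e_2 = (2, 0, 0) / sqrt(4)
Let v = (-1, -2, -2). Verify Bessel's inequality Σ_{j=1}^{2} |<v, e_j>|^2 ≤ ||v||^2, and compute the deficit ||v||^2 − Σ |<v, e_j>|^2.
Σ |<v, e_j>|^2 = 1; ||v||^2 = 9; deficit = 8

Write each e_j = u_j / sqrt(<u_j, u_j>) where u_j is the displayed integer vector. Then <v, e_j> = <v, u_j> / sqrt(<u_j, u_j>), so |<v, e_j>|^2 = <v, u_j>^2 / <u_j, u_j>.
Coefficients: <v, e_1> = 0/sqrt(2), <v, e_2> = -2/sqrt(4).
Square and sum: Σ |<v, e_j>|^2 = 1.
Compute ||v||^2 = v·v = 9.
Deficit = 9 − 1 = 8 ≥ 0, confirming Bessel's inequality. (The deficit equals ||v − Σ <v,e_j> e_j||^2, the squared distance from v to span{e_j}.)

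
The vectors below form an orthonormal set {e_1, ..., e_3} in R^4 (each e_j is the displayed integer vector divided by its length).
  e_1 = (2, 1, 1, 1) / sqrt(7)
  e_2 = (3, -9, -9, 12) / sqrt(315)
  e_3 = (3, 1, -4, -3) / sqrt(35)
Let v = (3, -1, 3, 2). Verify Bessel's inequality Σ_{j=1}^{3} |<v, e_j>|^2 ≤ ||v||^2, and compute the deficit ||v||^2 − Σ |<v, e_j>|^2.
Σ |<v, e_j>|^2 = 125/7; ||v||^2 = 23; deficit = 36/7

Write each e_j = u_j / sqrt(<u_j, u_j>) where u_j is the displayed integer vector. Then <v, e_j> = <v, u_j> / sqrt(<u_j, u_j>), so |<v, e_j>|^2 = <v, u_j>^2 / <u_j, u_j>.
Coefficients: <v, e_1> = 10/sqrt(7), <v, e_2> = 15/sqrt(315), <v, e_3> = -10/sqrt(35).
Square and sum: Σ |<v, e_j>|^2 = 125/7.
Compute ||v||^2 = v·v = 23.
Deficit = 23 − 125/7 = 36/7 ≥ 0, confirming Bessel's inequality. (The deficit equals ||v − Σ <v,e_j> e_j||^2, the squared distance from v to span{e_j}.)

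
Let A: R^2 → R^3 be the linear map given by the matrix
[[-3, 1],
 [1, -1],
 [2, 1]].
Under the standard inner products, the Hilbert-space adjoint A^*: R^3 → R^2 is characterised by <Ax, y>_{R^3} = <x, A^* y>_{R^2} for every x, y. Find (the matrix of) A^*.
A^* = A^T =
[[-3, 1, 2],
 [1, -1, 1]]

For real matrices with standard dot products, the defining identity <Ax, y> = <x, A^* y> gives (Ax)^T y = x^T (A^*) y, i.e. x^T A^T y = x^T (A^*) y. Since this holds for all x, y, we must have A^* = A^T. Therefore
A^* =
[[-3, 1, 2],
 [1, -1, 1]].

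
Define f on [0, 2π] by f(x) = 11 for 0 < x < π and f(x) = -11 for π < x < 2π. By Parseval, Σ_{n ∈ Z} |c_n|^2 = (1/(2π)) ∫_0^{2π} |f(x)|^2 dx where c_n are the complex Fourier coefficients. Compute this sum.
Σ |c_n|^2 = 121

Parseval equates the L^2 energy of f (normalised by 1/(2π)) with the ℓ^2 sum of its Fourier coefficients: (1/(2π)) ∫_0^{2π} |f|^2 = Σ |c_n|^2.
Compute the left side: (1/(2π)) [∫_0^π 11^2 dx + ∫_π^{2π} (-11)^2 dx] = (1/(2π)) · (121π + 121π) = (121 + 121)/2 = 121.
So Σ_{n ∈ Z} |c_n|^2 = 121.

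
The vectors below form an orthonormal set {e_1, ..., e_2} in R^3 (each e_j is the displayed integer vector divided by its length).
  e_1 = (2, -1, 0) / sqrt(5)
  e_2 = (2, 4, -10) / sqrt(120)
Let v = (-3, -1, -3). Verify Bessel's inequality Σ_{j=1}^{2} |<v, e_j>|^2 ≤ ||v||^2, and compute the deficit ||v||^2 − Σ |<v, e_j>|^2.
Σ |<v, e_j>|^2 = 25/3; ||v||^2 = 19; deficit = 32/3

Write each e_j = u_j / sqrt(<u_j, u_j>) where u_j is the displayed integer vector. Then <v, e_j> = <v, u_j> / sqrt(<u_j, u_j>), so |<v, e_j>|^2 = <v, u_j>^2 / <u_j, u_j>.
Coefficients: <v, e_1> = -5/sqrt(5), <v, e_2> = 20/sqrt(120).
Square and sum: Σ |<v, e_j>|^2 = 25/3.
Compute ||v||^2 = v·v = 19.
Deficit = 19 − 25/3 = 32/3 ≥ 0, confirming Bessel's inequality. (The deficit equals ||v − Σ <v,e_j> e_j||^2, the squared distance from v to span{e_j}.)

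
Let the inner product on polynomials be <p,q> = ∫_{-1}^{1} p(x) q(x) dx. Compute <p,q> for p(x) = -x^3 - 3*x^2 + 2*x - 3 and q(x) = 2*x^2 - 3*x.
<p,q> = -46/5

Expand the product: p(x)·q(x) = -2*x^5 - 3*x^4 + 13*x^3 - 12*x^2 + 9*x.
∫_{-1}^{1} of each monomial x^k gives [2/(k+1) if k even, 0 if k odd]. Integrating term-by-term (or equivalently evaluating the antiderivative F(x) = -x^6/3 - 3*x^5/5 + 13*x^4/4 - 4*x^3 + 9*x^2/2 at the endpoints):
  F(1) − F(−1) = 169/60 − (721/60) = -46/5.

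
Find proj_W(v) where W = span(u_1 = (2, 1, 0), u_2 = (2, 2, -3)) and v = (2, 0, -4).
proj_W(v) = (8/7, 12/7, -24/7)

Set up U = [u_1 | ... | u_2] ∈ R^(3×2). The projector onto W = col(U) is P = U (U^T U)^(-1) U^T.
Compute U^T U =
  [5, 6]
  [6, 17],
and U^T v = (4, 16).
Solve U^T U · c = U^T v for the coefficients: c = (-4/7, 8/7). The projection is proj_W(v) = U c.
Check: (v - proj_W(v)) · u_1 = 0  (should be 0).
Check: (v - proj_W(v)) · u_2 = 0  (should be 0).
Result: proj_W(v) = (8/7, 12/7, -24/7).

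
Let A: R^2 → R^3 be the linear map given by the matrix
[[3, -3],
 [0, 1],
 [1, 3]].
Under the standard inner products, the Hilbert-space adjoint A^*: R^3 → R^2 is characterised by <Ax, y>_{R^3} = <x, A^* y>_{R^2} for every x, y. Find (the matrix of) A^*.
A^* = A^T =
[[3, 0, 1],
 [-3, 1, 3]]

For real matrices with standard dot products, the defining identity <Ax, y> = <x, A^* y> gives (Ax)^T y = x^T (A^*) y, i.e. x^T A^T y = x^T (A^*) y. Since this holds for all x, y, we must have A^* = A^T. Therefore
A^* =
[[3, 0, 1],
 [-3, 1, 3]].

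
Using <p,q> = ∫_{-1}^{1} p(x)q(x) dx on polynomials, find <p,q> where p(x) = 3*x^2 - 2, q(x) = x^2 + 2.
<p,q> = -62/15

Expand the product: p(x)·q(x) = 3*x^4 + 4*x^2 - 4.
∫_{-1}^{1} of each monomial x^k gives [2/(k+1) if k even, 0 if k odd]. Integrating term-by-term (or equivalently evaluating the antiderivative F(x) = 3*x^5/5 + 4*x^3/3 - 4*x at the endpoints):
  F(1) − F(−1) = -31/15 − (31/15) = -62/15.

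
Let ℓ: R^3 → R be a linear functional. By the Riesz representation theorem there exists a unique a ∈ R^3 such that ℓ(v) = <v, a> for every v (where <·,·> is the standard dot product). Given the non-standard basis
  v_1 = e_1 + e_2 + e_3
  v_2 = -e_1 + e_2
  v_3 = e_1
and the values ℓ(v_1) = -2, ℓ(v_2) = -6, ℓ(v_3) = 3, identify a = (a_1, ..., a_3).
a = (3, -3, -2)

Write a = (a_1, ..., a_3) in the standard basis. For each basis vector v_i, ℓ(v_i) = <v_i, a> is a linear equation in the a_j's. Collect the n equations into a matrix system V a = ℓ, where row i of V is v_i (expressed in the standard basis). Since V is invertible (lower-triangular with 1s on the diagonal, up to permutation), solve by back-substitution:
  V =
[[1, 1, 1],
 [-1, 1, 0],
 [1, 0, 0]]
  V a = (-2, -6, 3)
Solving gives a = (3, -3, -2).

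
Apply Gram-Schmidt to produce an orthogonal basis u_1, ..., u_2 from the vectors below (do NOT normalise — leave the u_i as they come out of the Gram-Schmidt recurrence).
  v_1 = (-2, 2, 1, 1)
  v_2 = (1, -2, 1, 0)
Orthogonal basis:
  u_1 = (-2, 2, 1, 1)
  u_2 = (0, -1, 3/2, 1/2)

Apply the Gram-Schmidt recurrence
  u_1 = v_1
  u_i = v_i − Σ_{j<i} ((v_i · u_j) / (u_j · u_j)) · u_j.

Step by step this gives:
  u_1 = (-2, 2, 1, 1)
  u_2 = (0, -1, 3/2, 1/2)

Orthogonality check:
  u_2 · u_1 = 0 (should be 0)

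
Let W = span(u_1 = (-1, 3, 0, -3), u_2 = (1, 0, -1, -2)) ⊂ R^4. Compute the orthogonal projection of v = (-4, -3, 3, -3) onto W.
proj_W(v) = (-68/89, 87/89, 39/89, -9/89)

Set up U = [u_1 | ... | u_2] ∈ R^(4×2). The projector onto W = col(U) is P = U (U^T U)^(-1) U^T.
Compute U^T U =
  [19, 5]
  [5, 6],
and U^T v = (4, -1).
Solve U^T U · c = U^T v for the coefficients: c = (29/89, -39/89). The projection is proj_W(v) = U c.
Check: (v - proj_W(v)) · u_1 = 0  (should be 0).
Check: (v - proj_W(v)) · u_2 = 0  (should be 0).
Result: proj_W(v) = (-68/89, 87/89, 39/89, -9/89).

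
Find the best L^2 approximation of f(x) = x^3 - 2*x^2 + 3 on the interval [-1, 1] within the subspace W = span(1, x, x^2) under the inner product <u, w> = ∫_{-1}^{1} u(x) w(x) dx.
g(x) = -2*x^2 + 3*x/5 + 3

The best approximation g ∈ W is the orthogonal projection of f onto W. Writing g = a_0 + a_1 x + a_2 x^2, the coefficients solve the normal equations G · a = b where
  G_{ij} = <φ_i, φ_j> and b_i = <f, φ_i>, with φ_0 = 1, φ_1 = x, φ_2 = x^2.
G =
  [2, 0, 2/3]
  [0, 2/3, 0]
  [2/3, 0, 2/5],
b = (14/3, 2/5, 6/5).
Solving gives a_0 = 3, a_1 = 3/5, a_2 = -2, so
  g(x) = -2*x^2 + 3*x/5 + 3.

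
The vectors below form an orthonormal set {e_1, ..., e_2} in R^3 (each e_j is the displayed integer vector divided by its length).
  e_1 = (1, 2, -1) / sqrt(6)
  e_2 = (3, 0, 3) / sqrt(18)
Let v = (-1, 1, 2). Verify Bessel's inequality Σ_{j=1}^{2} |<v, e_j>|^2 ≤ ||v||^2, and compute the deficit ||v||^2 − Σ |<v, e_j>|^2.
Σ |<v, e_j>|^2 = 2/3; ||v||^2 = 6; deficit = 16/3

Write each e_j = u_j / sqrt(<u_j, u_j>) where u_j is the displayed integer vector. Then <v, e_j> = <v, u_j> / sqrt(<u_j, u_j>), so |<v, e_j>|^2 = <v, u_j>^2 / <u_j, u_j>.
Coefficients: <v, e_1> = -1/sqrt(6), <v, e_2> = 3/sqrt(18).
Square and sum: Σ |<v, e_j>|^2 = 2/3.
Compute ||v||^2 = v·v = 6.
Deficit = 6 − 2/3 = 16/3 ≥ 0, confirming Bessel's inequality. (The deficit equals ||v − Σ <v,e_j> e_j||^2, the squared distance from v to span{e_j}.)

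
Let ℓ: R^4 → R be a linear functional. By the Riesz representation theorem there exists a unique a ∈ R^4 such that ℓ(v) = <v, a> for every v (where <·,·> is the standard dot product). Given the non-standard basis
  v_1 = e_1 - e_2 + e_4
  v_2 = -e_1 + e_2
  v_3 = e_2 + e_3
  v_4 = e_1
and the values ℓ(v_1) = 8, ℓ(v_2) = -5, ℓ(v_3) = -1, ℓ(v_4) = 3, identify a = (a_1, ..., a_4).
a = (3, -2, 1, 3)

Write a = (a_1, ..., a_4) in the standard basis. For each basis vector v_i, ℓ(v_i) = <v_i, a> is a linear equation in the a_j's. Collect the n equations into a matrix system V a = ℓ, where row i of V is v_i (expressed in the standard basis). Since V is invertible (lower-triangular with 1s on the diagonal, up to permutation), solve by back-substitution:
  V =
[[1, -1, 0, 1],
 [-1, 1, 0, 0],
 [0, 1, 1, 0],
 [1, 0, 0, 0]]
  V a = (8, -5, -1, 3)
Solving gives a = (3, -2, 1, 3).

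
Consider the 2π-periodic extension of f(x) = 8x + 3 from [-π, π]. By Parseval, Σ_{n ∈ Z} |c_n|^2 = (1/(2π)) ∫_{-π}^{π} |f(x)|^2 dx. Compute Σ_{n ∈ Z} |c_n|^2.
Σ |c_n|^2 = 64π^2/3 + 9

Expand and integrate term by term over [-π, π]:
  ∫ (8x)^2 dx = 64·(2π^3/3); ∫ 2·8·(3)·x dx = 0 (odd integrand); ∫ 3^2 dx = 9·2π.
So (1/(2π)) ∫_{-π}^{π} (8x + 3)^2 dx = 64π^2/3 + 9 = 64π^2/3 + 9.
Parseval ⇒ Σ |c_n|^2 = 64π^2/3 + 9.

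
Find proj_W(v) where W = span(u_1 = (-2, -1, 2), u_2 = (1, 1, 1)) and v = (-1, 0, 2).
proj_W(v) = (-23/26, -2/13, 53/26)

Set up U = [u_1 | ... | u_2] ∈ R^(3×2). The projector onto W = col(U) is P = U (U^T U)^(-1) U^T.
Compute U^T U =
  [9, -1]
  [-1, 3],
and U^T v = (6, 1).
Solve U^T U · c = U^T v for the coefficients: c = (19/26, 15/26). The projection is proj_W(v) = U c.
Check: (v - proj_W(v)) · u_1 = 0  (should be 0).
Check: (v - proj_W(v)) · u_2 = 0  (should be 0).
Result: proj_W(v) = (-23/26, -2/13, 53/26).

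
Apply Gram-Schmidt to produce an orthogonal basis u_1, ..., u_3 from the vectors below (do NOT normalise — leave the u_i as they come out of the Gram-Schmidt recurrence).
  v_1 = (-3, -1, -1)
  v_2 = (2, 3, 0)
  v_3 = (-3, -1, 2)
Orthogonal basis:
  u_1 = (-3, -1, -1)
  u_2 = (-5/11, 24/11, -9/11)
  u_3 = (-63/62, 21/31, 147/62)

Apply the Gram-Schmidt recurrence
  u_1 = v_1
  u_i = v_i − Σ_{j<i} ((v_i · u_j) / (u_j · u_j)) · u_j.

Step by step this gives:
  u_1 = (-3, -1, -1)
  u_2 = (-5/11, 24/11, -9/11)
  u_3 = (-63/62, 21/31, 147/62)

Orthogonality check:
  u_2 · u_1 = 0 (should be 0)
  u_3 · u_1 = 0 (should be 0)
  u_3 · u_2 = 0 (should be 0)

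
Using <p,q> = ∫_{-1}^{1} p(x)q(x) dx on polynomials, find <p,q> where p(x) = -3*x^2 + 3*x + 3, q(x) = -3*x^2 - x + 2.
<p,q> = 18/5

Expand the product: p(x)·q(x) = 9*x^4 - 6*x^3 - 18*x^2 + 3*x + 6.
∫_{-1}^{1} of each monomial x^k gives [2/(k+1) if k even, 0 if k odd]. Integrating term-by-term (or equivalently evaluating the antiderivative F(x) = 9*x^5/5 - 3*x^4/2 - 6*x^3 + 3*x^2/2 + 6*x at the endpoints):
  F(1) − F(−1) = 9/5 − (-9/5) = 18/5.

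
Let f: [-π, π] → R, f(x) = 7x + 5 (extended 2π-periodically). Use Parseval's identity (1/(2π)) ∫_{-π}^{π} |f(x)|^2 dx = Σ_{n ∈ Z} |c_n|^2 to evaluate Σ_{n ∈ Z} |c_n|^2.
Σ |c_n|^2 = 49π^2/3 + 25

Expand and integrate term by term over [-π, π]:
  ∫ (7x)^2 dx = 49·(2π^3/3); ∫ 2·7·(5)·x dx = 0 (odd integrand); ∫ 5^2 dx = 25·2π.
So (1/(2π)) ∫_{-π}^{π} (7x + 5)^2 dx = 49π^2/3 + 25 = 49π^2/3 + 25.
Parseval ⇒ Σ |c_n|^2 = 49π^2/3 + 25.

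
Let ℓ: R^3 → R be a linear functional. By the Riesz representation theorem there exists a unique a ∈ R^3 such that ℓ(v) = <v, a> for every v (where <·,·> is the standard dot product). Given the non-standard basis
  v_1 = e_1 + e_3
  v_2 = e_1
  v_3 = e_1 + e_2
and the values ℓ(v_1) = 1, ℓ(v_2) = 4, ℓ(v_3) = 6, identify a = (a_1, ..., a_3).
a = (4, 2, -3)

Write a = (a_1, ..., a_3) in the standard basis. For each basis vector v_i, ℓ(v_i) = <v_i, a> is a linear equation in the a_j's. Collect the n equations into a matrix system V a = ℓ, where row i of V is v_i (expressed in the standard basis). Since V is invertible (lower-triangular with 1s on the diagonal, up to permutation), solve by back-substitution:
  V =
[[1, 0, 1],
 [1, 0, 0],
 [1, 1, 0]]
  V a = (1, 4, 6)
Solving gives a = (4, 2, -3).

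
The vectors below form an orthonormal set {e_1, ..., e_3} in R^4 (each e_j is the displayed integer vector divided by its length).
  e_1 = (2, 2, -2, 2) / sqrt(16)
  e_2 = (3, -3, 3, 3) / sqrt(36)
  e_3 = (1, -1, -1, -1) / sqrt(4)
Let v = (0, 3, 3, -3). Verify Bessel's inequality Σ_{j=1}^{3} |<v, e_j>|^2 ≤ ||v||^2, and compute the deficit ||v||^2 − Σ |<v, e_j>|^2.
Σ |<v, e_j>|^2 = 27/4; ||v||^2 = 27; deficit = 81/4

Write each e_j = u_j / sqrt(<u_j, u_j>) where u_j is the displayed integer vector. Then <v, e_j> = <v, u_j> / sqrt(<u_j, u_j>), so |<v, e_j>|^2 = <v, u_j>^2 / <u_j, u_j>.
Coefficients: <v, e_1> = -6/sqrt(16), <v, e_2> = -9/sqrt(36), <v, e_3> = -3/sqrt(4).
Square and sum: Σ |<v, e_j>|^2 = 27/4.
Compute ||v||^2 = v·v = 27.
Deficit = 27 − 27/4 = 81/4 ≥ 0, confirming Bessel's inequality. (The deficit equals ||v − Σ <v,e_j> e_j||^2, the squared distance from v to span{e_j}.)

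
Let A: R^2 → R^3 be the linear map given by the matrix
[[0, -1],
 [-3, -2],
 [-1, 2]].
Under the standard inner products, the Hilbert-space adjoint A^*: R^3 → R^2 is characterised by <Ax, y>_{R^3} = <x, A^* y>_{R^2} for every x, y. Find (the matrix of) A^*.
A^* = A^T =
[[0, -3, -1],
 [-1, -2, 2]]

For real matrices with standard dot products, the defining identity <Ax, y> = <x, A^* y> gives (Ax)^T y = x^T (A^*) y, i.e. x^T A^T y = x^T (A^*) y. Since this holds for all x, y, we must have A^* = A^T. Therefore
A^* =
[[0, -3, -1],
 [-1, -2, 2]].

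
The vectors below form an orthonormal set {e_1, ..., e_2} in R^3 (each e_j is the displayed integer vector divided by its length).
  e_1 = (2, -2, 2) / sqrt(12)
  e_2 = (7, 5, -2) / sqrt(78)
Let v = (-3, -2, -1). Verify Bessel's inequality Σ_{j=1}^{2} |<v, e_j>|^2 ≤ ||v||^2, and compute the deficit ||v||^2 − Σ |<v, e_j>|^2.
Σ |<v, e_j>|^2 = 315/26; ||v||^2 = 14; deficit = 49/26

Write each e_j = u_j / sqrt(<u_j, u_j>) where u_j is the displayed integer vector. Then <v, e_j> = <v, u_j> / sqrt(<u_j, u_j>), so |<v, e_j>|^2 = <v, u_j>^2 / <u_j, u_j>.
Coefficients: <v, e_1> = -4/sqrt(12), <v, e_2> = -29/sqrt(78).
Square and sum: Σ |<v, e_j>|^2 = 315/26.
Compute ||v||^2 = v·v = 14.
Deficit = 14 − 315/26 = 49/26 ≥ 0, confirming Bessel's inequality. (The deficit equals ||v − Σ <v,e_j> e_j||^2, the squared distance from v to span{e_j}.)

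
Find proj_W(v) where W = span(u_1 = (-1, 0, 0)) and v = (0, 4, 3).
proj_W(v) = (0, 0, 0)

Set up U = [u_1 | ... | u_1] ∈ R^(3×1). The projector onto W = col(U) is P = U (U^T U)^(-1) U^T.
Compute U^T U =
  [1],
and U^T v = (0).
Solve U^T U · c = U^T v for the coefficients: c = (0). The projection is proj_W(v) = U c.
Check: (v - proj_W(v)) · u_1 = 0  (should be 0).
Result: proj_W(v) = (0, 0, 0).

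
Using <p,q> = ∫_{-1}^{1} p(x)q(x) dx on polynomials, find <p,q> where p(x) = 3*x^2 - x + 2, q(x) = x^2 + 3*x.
<p,q> = 8/15

Expand the product: p(x)·q(x) = 3*x^4 + 8*x^3 - x^2 + 6*x.
∫_{-1}^{1} of each monomial x^k gives [2/(k+1) if k even, 0 if k odd]. Integrating term-by-term (or equivalently evaluating the antiderivative F(x) = 3*x^5/5 + 2*x^4 - x^3/3 + 3*x^2 at the endpoints):
  F(1) − F(−1) = 79/15 − (71/15) = 8/15.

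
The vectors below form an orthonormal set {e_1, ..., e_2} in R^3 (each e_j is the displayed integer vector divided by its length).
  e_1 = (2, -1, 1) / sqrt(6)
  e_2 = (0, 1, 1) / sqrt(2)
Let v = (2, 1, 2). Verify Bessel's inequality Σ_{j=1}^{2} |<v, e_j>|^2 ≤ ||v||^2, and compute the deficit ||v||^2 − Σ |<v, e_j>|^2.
Σ |<v, e_j>|^2 = 26/3; ||v||^2 = 9; deficit = 1/3

Write each e_j = u_j / sqrt(<u_j, u_j>) where u_j is the displayed integer vector. Then <v, e_j> = <v, u_j> / sqrt(<u_j, u_j>), so |<v, e_j>|^2 = <v, u_j>^2 / <u_j, u_j>.
Coefficients: <v, e_1> = 5/sqrt(6), <v, e_2> = 3/sqrt(2).
Square and sum: Σ |<v, e_j>|^2 = 26/3.
Compute ||v||^2 = v·v = 9.
Deficit = 9 − 26/3 = 1/3 ≥ 0, confirming Bessel's inequality. (The deficit equals ||v − Σ <v,e_j> e_j||^2, the squared distance from v to span{e_j}.)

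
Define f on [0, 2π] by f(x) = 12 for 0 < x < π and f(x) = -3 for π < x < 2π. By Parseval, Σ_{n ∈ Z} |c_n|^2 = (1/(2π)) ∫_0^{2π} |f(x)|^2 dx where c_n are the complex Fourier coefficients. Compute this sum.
Σ |c_n|^2 = 153/2

Parseval equates the L^2 energy of f (normalised by 1/(2π)) with the ℓ^2 sum of its Fourier coefficients: (1/(2π)) ∫_0^{2π} |f|^2 = Σ |c_n|^2.
Compute the left side: (1/(2π)) [∫_0^π 12^2 dx + ∫_π^{2π} (-3)^2 dx] = (1/(2π)) · (144π + 9π) = (144 + 9)/2 = 153/2.
So Σ_{n ∈ Z} |c_n|^2 = 153/2.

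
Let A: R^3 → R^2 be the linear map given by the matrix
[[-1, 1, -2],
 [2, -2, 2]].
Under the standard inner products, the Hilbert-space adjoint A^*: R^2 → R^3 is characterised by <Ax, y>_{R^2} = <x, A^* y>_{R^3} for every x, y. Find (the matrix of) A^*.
A^* = A^T =
[[-1, 2],
 [1, -2],
 [-2, 2]]

For real matrices with standard dot products, the defining identity <Ax, y> = <x, A^* y> gives (Ax)^T y = x^T (A^*) y, i.e. x^T A^T y = x^T (A^*) y. Since this holds for all x, y, we must have A^* = A^T. Therefore
A^* =
[[-1, 2],
 [1, -2],
 [-2, 2]].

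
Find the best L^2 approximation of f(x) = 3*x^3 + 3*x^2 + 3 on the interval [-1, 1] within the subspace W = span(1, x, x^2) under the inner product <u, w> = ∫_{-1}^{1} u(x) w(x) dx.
g(x) = 3*x^2 + 9*x/5 + 3

The best approximation g ∈ W is the orthogonal projection of f onto W. Writing g = a_0 + a_1 x + a_2 x^2, the coefficients solve the normal equations G · a = b where
  G_{ij} = <φ_i, φ_j> and b_i = <f, φ_i>, with φ_0 = 1, φ_1 = x, φ_2 = x^2.
G =
  [2, 0, 2/3]
  [0, 2/3, 0]
  [2/3, 0, 2/5],
b = (8, 6/5, 16/5).
Solving gives a_0 = 3, a_1 = 9/5, a_2 = 3, so
  g(x) = 3*x^2 + 9*x/5 + 3.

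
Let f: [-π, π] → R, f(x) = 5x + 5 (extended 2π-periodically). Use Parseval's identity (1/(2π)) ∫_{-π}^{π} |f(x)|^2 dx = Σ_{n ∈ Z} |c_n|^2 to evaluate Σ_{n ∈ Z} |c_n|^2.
Σ |c_n|^2 = 25π^2/3 + 25

Expand and integrate term by term over [-π, π]:
  ∫ (5x)^2 dx = 25·(2π^3/3); ∫ 2·5·(5)·x dx = 0 (odd integrand); ∫ 5^2 dx = 25·2π.
So (1/(2π)) ∫_{-π}^{π} (5x + 5)^2 dx = 25π^2/3 + 25 = 25π^2/3 + 25.
Parseval ⇒ Σ |c_n|^2 = 25π^2/3 + 25.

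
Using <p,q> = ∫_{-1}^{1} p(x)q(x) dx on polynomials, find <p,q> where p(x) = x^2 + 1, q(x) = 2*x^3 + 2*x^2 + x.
<p,q> = 32/15

Expand the product: p(x)·q(x) = 2*x^5 + 2*x^4 + 3*x^3 + 2*x^2 + x.
∫_{-1}^{1} of each monomial x^k gives [2/(k+1) if k even, 0 if k odd]. Integrating term-by-term (or equivalently evaluating the antiderivative F(x) = x^6/3 + 2*x^5/5 + 3*x^4/4 + 2*x^3/3 + x^2/2 at the endpoints):
  F(1) − F(−1) = 53/20 − (31/60) = 32/15.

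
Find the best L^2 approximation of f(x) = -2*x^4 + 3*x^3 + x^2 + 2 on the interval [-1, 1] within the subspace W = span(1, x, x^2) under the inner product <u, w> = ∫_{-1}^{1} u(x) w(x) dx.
g(x) = -5*x^2/7 + 9*x/5 + 76/35

The best approximation g ∈ W is the orthogonal projection of f onto W. Writing g = a_0 + a_1 x + a_2 x^2, the coefficients solve the normal equations G · a = b where
  G_{ij} = <φ_i, φ_j> and b_i = <f, φ_i>, with φ_0 = 1, φ_1 = x, φ_2 = x^2.
G =
  [2, 0, 2/3]
  [0, 2/3, 0]
  [2/3, 0, 2/5],
b = (58/15, 6/5, 122/105).
Solving gives a_0 = 76/35, a_1 = 9/5, a_2 = -5/7, so
  g(x) = -5*x^2/7 + 9*x/5 + 76/35.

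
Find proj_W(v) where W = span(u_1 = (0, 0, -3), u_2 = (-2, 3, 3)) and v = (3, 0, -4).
proj_W(v) = (12/13, -18/13, -4)

Set up U = [u_1 | ... | u_2] ∈ R^(3×2). The projector onto W = col(U) is P = U (U^T U)^(-1) U^T.
Compute U^T U =
  [9, -9]
  [-9, 22],
and U^T v = (12, -18).
Solve U^T U · c = U^T v for the coefficients: c = (34/39, -6/13). The projection is proj_W(v) = U c.
Check: (v - proj_W(v)) · u_1 = 0  (should be 0).
Check: (v - proj_W(v)) · u_2 = 0  (should be 0).
Result: proj_W(v) = (12/13, -18/13, -4).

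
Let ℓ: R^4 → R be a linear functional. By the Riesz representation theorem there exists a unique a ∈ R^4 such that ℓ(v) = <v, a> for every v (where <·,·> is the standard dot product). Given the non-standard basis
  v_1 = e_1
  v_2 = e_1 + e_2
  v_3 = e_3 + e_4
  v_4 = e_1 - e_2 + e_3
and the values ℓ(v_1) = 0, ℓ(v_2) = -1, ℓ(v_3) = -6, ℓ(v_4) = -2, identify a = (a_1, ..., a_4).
a = (0, -1, -3, -3)

Write a = (a_1, ..., a_4) in the standard basis. For each basis vector v_i, ℓ(v_i) = <v_i, a> is a linear equation in the a_j's. Collect the n equations into a matrix system V a = ℓ, where row i of V is v_i (expressed in the standard basis). Since V is invertible (lower-triangular with 1s on the diagonal, up to permutation), solve by back-substitution:
  V =
[[1, 0, 0, 0],
 [1, 1, 0, 0],
 [0, 0, 1, 1],
 [1, -1, 1, 0]]
  V a = (0, -1, -6, -2)
Solving gives a = (0, -1, -3, -3).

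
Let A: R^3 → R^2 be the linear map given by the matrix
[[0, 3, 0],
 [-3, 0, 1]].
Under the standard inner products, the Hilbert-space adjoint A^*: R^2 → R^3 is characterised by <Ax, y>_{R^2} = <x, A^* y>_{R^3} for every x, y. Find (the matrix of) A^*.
A^* = A^T =
[[0, -3],
 [3, 0],
 [0, 1]]

For real matrices with standard dot products, the defining identity <Ax, y> = <x, A^* y> gives (Ax)^T y = x^T (A^*) y, i.e. x^T A^T y = x^T (A^*) y. Since this holds for all x, y, we must have A^* = A^T. Therefore
A^* =
[[0, -3],
 [3, 0],
 [0, 1]].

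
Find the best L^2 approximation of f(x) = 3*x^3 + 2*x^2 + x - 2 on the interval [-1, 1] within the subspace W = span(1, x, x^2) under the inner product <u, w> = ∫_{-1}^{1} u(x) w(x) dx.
g(x) = 2*x^2 + 14*x/5 - 2

The best approximation g ∈ W is the orthogonal projection of f onto W. Writing g = a_0 + a_1 x + a_2 x^2, the coefficients solve the normal equations G · a = b where
  G_{ij} = <φ_i, φ_j> and b_i = <f, φ_i>, with φ_0 = 1, φ_1 = x, φ_2 = x^2.
G =
  [2, 0, 2/3]
  [0, 2/3, 0]
  [2/3, 0, 2/5],
b = (-8/3, 28/15, -8/15).
Solving gives a_0 = -2, a_1 = 14/5, a_2 = 2, so
  g(x) = 2*x^2 + 14*x/5 - 2.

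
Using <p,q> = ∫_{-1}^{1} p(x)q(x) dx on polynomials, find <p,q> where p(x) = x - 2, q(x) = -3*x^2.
<p,q> = 4

Expand the product: p(x)·q(x) = -3*x^3 + 6*x^2.
∫_{-1}^{1} of each monomial x^k gives [2/(k+1) if k even, 0 if k odd]. Integrating term-by-term (or equivalently evaluating the antiderivative F(x) = -3*x^4/4 + 2*x^3 at the endpoints):
  F(1) − F(−1) = 5/4 − (-11/4) = 4.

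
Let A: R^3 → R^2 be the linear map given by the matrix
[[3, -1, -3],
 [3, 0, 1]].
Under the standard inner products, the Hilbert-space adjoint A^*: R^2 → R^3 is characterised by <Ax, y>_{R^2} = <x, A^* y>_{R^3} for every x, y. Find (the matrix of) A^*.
A^* = A^T =
[[3, 3],
 [-1, 0],
 [-3, 1]]

For real matrices with standard dot products, the defining identity <Ax, y> = <x, A^* y> gives (Ax)^T y = x^T (A^*) y, i.e. x^T A^T y = x^T (A^*) y. Since this holds for all x, y, we must have A^* = A^T. Therefore
A^* =
[[3, 3],
 [-1, 0],
 [-3, 1]].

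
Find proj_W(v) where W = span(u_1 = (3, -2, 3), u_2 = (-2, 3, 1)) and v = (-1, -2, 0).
proj_W(v) = (92/227, -193/227, -145/227)

Set up U = [u_1 | ... | u_2] ∈ R^(3×2). The projector onto W = col(U) is P = U (U^T U)^(-1) U^T.
Compute U^T U =
  [22, -9]
  [-9, 14],
and U^T v = (1, -4).
Solve U^T U · c = U^T v for the coefficients: c = (-22/227, -79/227). The projection is proj_W(v) = U c.
Check: (v - proj_W(v)) · u_1 = 0  (should be 0).
Check: (v - proj_W(v)) · u_2 = 0  (should be 0).
Result: proj_W(v) = (92/227, -193/227, -145/227).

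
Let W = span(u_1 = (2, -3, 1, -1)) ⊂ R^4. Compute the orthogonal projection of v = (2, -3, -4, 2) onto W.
proj_W(v) = (14/15, -7/5, 7/15, -7/15)

Set up U = [u_1 | ... | u_1] ∈ R^(4×1). The projector onto W = col(U) is P = U (U^T U)^(-1) U^T.
Compute U^T U =
  [15],
and U^T v = (7).
Solve U^T U · c = U^T v for the coefficients: c = (7/15). The projection is proj_W(v) = U c.
Check: (v - proj_W(v)) · u_1 = 0  (should be 0).
Result: proj_W(v) = (14/15, -7/5, 7/15, -7/15).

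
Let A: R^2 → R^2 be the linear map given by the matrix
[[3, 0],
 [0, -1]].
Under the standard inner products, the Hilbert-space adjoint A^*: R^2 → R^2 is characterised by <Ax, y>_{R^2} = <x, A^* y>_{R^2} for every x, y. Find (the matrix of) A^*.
A^* = A^T =
[[3, 0],
 [0, -1]]

For real matrices with standard dot products, the defining identity <Ax, y> = <x, A^* y> gives (Ax)^T y = x^T (A^*) y, i.e. x^T A^T y = x^T (A^*) y. Since this holds for all x, y, we must have A^* = A^T. Therefore
A^* =
[[3, 0],
 [0, -1]].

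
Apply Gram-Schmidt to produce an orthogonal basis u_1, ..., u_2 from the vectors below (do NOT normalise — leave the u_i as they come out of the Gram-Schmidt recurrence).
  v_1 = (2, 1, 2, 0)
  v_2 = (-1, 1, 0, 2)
Orthogonal basis:
  u_1 = (2, 1, 2, 0)
  u_2 = (-7/9, 10/9, 2/9, 2)

Apply the Gram-Schmidt recurrence
  u_1 = v_1
  u_i = v_i − Σ_{j<i} ((v_i · u_j) / (u_j · u_j)) · u_j.

Step by step this gives:
  u_1 = (2, 1, 2, 0)
  u_2 = (-7/9, 10/9, 2/9, 2)

Orthogonality check:
  u_2 · u_1 = 0 (should be 0)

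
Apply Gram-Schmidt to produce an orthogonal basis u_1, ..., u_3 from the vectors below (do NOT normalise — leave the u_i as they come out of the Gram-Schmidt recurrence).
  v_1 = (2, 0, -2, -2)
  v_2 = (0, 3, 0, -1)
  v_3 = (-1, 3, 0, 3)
Orthogonal basis:
  u_1 = (2, 0, -2, -2)
  u_2 = (-1/3, 3, 1/3, -2/3)
  u_3 = (17/29, 21/29, -46/29, 63/29)

Apply the Gram-Schmidt recurrence
  u_1 = v_1
  u_i = v_i − Σ_{j<i} ((v_i · u_j) / (u_j · u_j)) · u_j.

Step by step this gives:
  u_1 = (2, 0, -2, -2)
  u_2 = (-1/3, 3, 1/3, -2/3)
  u_3 = (17/29, 21/29, -46/29, 63/29)

Orthogonality check:
  u_2 · u_1 = 0 (should be 0)
  u_3 · u_1 = 0 (should be 0)
  u_3 · u_2 = 0 (should be 0)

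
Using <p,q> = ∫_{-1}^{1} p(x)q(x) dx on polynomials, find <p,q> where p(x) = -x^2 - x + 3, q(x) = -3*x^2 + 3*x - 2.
<p,q> = -262/15

Expand the product: p(x)·q(x) = 3*x^4 - 10*x^2 + 11*x - 6.
∫_{-1}^{1} of each monomial x^k gives [2/(k+1) if k even, 0 if k odd]. Integrating term-by-term (or equivalently evaluating the antiderivative F(x) = 3*x^5/5 - 10*x^3/3 + 11*x^2/2 - 6*x at the endpoints):
  F(1) − F(−1) = -97/30 − (427/30) = -262/15.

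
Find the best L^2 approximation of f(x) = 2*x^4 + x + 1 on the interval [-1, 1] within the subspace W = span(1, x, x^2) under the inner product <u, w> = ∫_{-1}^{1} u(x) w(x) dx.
g(x) = 12*x^2/7 + x + 29/35

The best approximation g ∈ W is the orthogonal projection of f onto W. Writing g = a_0 + a_1 x + a_2 x^2, the coefficients solve the normal equations G · a = b where
  G_{ij} = <φ_i, φ_j> and b_i = <f, φ_i>, with φ_0 = 1, φ_1 = x, φ_2 = x^2.
G =
  [2, 0, 2/3]
  [0, 2/3, 0]
  [2/3, 0, 2/5],
b = (14/5, 2/3, 26/21).
Solving gives a_0 = 29/35, a_1 = 1, a_2 = 12/7, so
  g(x) = 12*x^2/7 + x + 29/35.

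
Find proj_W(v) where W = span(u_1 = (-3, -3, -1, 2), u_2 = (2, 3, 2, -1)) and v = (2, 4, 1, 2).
proj_W(v) = (64/53, 147/53, 132/53, -15/53)

Set up U = [u_1 | ... | u_2] ∈ R^(4×2). The projector onto W = col(U) is P = U (U^T U)^(-1) U^T.
Compute U^T U =
  [23, -19]
  [-19, 18],
and U^T v = (-15, 16).
Solve U^T U · c = U^T v for the coefficients: c = (34/53, 83/53). The projection is proj_W(v) = U c.
Check: (v - proj_W(v)) · u_1 = 0  (should be 0).
Check: (v - proj_W(v)) · u_2 = 0  (should be 0).
Result: proj_W(v) = (64/53, 147/53, 132/53, -15/53).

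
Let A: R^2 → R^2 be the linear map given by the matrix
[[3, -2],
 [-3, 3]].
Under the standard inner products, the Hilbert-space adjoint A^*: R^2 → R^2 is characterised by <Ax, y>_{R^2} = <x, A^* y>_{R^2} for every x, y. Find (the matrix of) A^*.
A^* = A^T =
[[3, -3],
 [-2, 3]]

For real matrices with standard dot products, the defining identity <Ax, y> = <x, A^* y> gives (Ax)^T y = x^T (A^*) y, i.e. x^T A^T y = x^T (A^*) y. Since this holds for all x, y, we must have A^* = A^T. Therefore
A^* =
[[3, -3],
 [-2, 3]].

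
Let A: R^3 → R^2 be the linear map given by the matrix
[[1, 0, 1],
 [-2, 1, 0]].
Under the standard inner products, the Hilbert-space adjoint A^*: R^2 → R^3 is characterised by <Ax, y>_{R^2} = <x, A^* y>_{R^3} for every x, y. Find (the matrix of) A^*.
A^* = A^T =
[[1, -2],
 [0, 1],
 [1, 0]]

For real matrices with standard dot products, the defining identity <Ax, y> = <x, A^* y> gives (Ax)^T y = x^T (A^*) y, i.e. x^T A^T y = x^T (A^*) y. Since this holds for all x, y, we must have A^* = A^T. Therefore
A^* =
[[1, -2],
 [0, 1],
 [1, 0]].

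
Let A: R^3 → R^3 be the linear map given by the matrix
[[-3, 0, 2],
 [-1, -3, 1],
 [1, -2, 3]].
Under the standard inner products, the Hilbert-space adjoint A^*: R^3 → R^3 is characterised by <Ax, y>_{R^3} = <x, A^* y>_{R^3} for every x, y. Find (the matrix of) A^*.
A^* = A^T =
[[-3, -1, 1],
 [0, -3, -2],
 [2, 1, 3]]

For real matrices with standard dot products, the defining identity <Ax, y> = <x, A^* y> gives (Ax)^T y = x^T (A^*) y, i.e. x^T A^T y = x^T (A^*) y. Since this holds for all x, y, we must have A^* = A^T. Therefore
A^* =
[[-3, -1, 1],
 [0, -3, -2],
 [2, 1, 3]].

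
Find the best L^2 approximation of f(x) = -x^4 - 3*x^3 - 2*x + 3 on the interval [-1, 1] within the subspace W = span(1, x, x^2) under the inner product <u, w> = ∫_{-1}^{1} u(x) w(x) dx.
g(x) = -6*x^2/7 - 19*x/5 + 108/35

The best approximation g ∈ W is the orthogonal projection of f onto W. Writing g = a_0 + a_1 x + a_2 x^2, the coefficients solve the normal equations G · a = b where
  G_{ij} = <φ_i, φ_j> and b_i = <f, φ_i>, with φ_0 = 1, φ_1 = x, φ_2 = x^2.
G =
  [2, 0, 2/3]
  [0, 2/3, 0]
  [2/3, 0, 2/5],
b = (28/5, -38/15, 12/7).
Solving gives a_0 = 108/35, a_1 = -19/5, a_2 = -6/7, so
  g(x) = -6*x^2/7 - 19*x/5 + 108/35.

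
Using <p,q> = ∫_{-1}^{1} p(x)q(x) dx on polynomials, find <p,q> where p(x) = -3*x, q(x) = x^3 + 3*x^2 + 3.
<p,q> = -6/5

Expand the product: p(x)·q(x) = -3*x^4 - 9*x^3 - 9*x.
∫_{-1}^{1} of each monomial x^k gives [2/(k+1) if k even, 0 if k odd]. Integrating term-by-term (or equivalently evaluating the antiderivative F(x) = -3*x^5/5 - 9*x^4/4 - 9*x^2/2 at the endpoints):
  F(1) − F(−1) = -147/20 − (-123/20) = -6/5.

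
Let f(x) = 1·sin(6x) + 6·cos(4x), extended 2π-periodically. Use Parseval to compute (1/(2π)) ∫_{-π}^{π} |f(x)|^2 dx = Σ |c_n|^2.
Σ |c_n|^2 = 37/2

Expand |f|^2 and use orthogonality of {sin(nx), cos(mx)} on [-π, π]:
  ∫_{-π}^{π} sin(nx)^2 dx = π, ∫ cos(mx)^2 dx = π, and cross terms integrate to 0.
So ∫_{-π}^{π} f(x)^2 dx = 1^2 · π + 6^2 · π = (1 + 36)π.
Divide by 2π: (1 + 36)/2 = 37/2.
By Parseval, this equals Σ |c_n|^2.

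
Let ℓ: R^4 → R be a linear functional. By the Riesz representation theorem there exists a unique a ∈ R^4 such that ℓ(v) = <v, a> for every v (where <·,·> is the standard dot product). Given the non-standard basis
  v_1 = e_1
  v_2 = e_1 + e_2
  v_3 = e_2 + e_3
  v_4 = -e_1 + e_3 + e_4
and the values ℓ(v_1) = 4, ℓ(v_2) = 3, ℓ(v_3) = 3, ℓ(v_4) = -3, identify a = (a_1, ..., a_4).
a = (4, -1, 4, -3)

Write a = (a_1, ..., a_4) in the standard basis. For each basis vector v_i, ℓ(v_i) = <v_i, a> is a linear equation in the a_j's. Collect the n equations into a matrix system V a = ℓ, where row i of V is v_i (expressed in the standard basis). Since V is invertible (lower-triangular with 1s on the diagonal, up to permutation), solve by back-substitution:
  V =
[[1, 0, 0, 0],
 [1, 1, 0, 0],
 [0, 1, 1, 0],
 [-1, 0, 1, 1]]
  V a = (4, 3, 3, -3)
Solving gives a = (4, -1, 4, -3).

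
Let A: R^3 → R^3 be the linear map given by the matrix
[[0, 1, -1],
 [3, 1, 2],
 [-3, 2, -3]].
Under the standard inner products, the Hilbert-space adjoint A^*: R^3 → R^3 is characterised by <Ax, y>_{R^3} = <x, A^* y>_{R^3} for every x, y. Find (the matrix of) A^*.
A^* = A^T =
[[0, 3, -3],
 [1, 1, 2],
 [-1, 2, -3]]

For real matrices with standard dot products, the defining identity <Ax, y> = <x, A^* y> gives (Ax)^T y = x^T (A^*) y, i.e. x^T A^T y = x^T (A^*) y. Since this holds for all x, y, we must have A^* = A^T. Therefore
A^* =
[[0, 3, -3],
 [1, 1, 2],
 [-1, 2, -3]].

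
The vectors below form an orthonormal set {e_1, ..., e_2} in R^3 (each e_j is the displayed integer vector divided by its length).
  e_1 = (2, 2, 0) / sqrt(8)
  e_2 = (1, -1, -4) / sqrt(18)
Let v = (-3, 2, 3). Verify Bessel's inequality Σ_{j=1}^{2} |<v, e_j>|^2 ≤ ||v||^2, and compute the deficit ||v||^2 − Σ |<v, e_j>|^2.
Σ |<v, e_j>|^2 = 149/9; ||v||^2 = 22; deficit = 49/9

Write each e_j = u_j / sqrt(<u_j, u_j>) where u_j is the displayed integer vector. Then <v, e_j> = <v, u_j> / sqrt(<u_j, u_j>), so |<v, e_j>|^2 = <v, u_j>^2 / <u_j, u_j>.
Coefficients: <v, e_1> = -2/sqrt(8), <v, e_2> = -17/sqrt(18).
Square and sum: Σ |<v, e_j>|^2 = 149/9.
Compute ||v||^2 = v·v = 22.
Deficit = 22 − 149/9 = 49/9 ≥ 0, confirming Bessel's inequality. (The deficit equals ||v − Σ <v,e_j> e_j||^2, the squared distance from v to span{e_j}.)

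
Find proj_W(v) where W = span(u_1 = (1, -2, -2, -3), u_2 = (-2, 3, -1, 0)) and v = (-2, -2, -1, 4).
proj_W(v) = (7/108, 19/108, 151/108, 59/36)

Set up U = [u_1 | ... | u_2] ∈ R^(4×2). The projector onto W = col(U) is P = U (U^T U)^(-1) U^T.
Compute U^T U =
  [18, -6]
  [-6, 14],
and U^T v = (-8, -1).
Solve U^T U · c = U^T v for the coefficients: c = (-59/108, -11/36). The projection is proj_W(v) = U c.
Check: (v - proj_W(v)) · u_1 = 0  (should be 0).
Check: (v - proj_W(v)) · u_2 = 0  (should be 0).
Result: proj_W(v) = (7/108, 19/108, 151/108, 59/36).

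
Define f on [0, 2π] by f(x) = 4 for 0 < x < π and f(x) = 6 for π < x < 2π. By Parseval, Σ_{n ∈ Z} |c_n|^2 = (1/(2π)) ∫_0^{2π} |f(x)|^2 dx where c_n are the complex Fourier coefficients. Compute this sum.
Σ |c_n|^2 = 26

Parseval equates the L^2 energy of f (normalised by 1/(2π)) with the ℓ^2 sum of its Fourier coefficients: (1/(2π)) ∫_0^{2π} |f|^2 = Σ |c_n|^2.
Compute the left side: (1/(2π)) [∫_0^π 4^2 dx + ∫_π^{2π} 6^2 dx] = (1/(2π)) · (16π + 36π) = (16 + 36)/2 = 26.
So Σ_{n ∈ Z} |c_n|^2 = 26.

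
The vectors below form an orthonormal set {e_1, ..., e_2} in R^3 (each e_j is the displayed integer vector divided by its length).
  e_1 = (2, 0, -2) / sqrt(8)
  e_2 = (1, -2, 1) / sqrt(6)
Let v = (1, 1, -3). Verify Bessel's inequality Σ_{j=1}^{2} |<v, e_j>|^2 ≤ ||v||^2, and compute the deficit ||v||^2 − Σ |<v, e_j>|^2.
Σ |<v, e_j>|^2 = 32/3; ||v||^2 = 11; deficit = 1/3

Write each e_j = u_j / sqrt(<u_j, u_j>) where u_j is the displayed integer vector. Then <v, e_j> = <v, u_j> / sqrt(<u_j, u_j>), so |<v, e_j>|^2 = <v, u_j>^2 / <u_j, u_j>.
Coefficients: <v, e_1> = 8/sqrt(8), <v, e_2> = -4/sqrt(6).
Square and sum: Σ |<v, e_j>|^2 = 32/3.
Compute ||v||^2 = v·v = 11.
Deficit = 11 − 32/3 = 1/3 ≥ 0, confirming Bessel's inequality. (The deficit equals ||v − Σ <v,e_j> e_j||^2, the squared distance from v to span{e_j}.)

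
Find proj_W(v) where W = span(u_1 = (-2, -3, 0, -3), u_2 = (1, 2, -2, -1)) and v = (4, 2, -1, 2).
proj_W(v) = (132/65, 632/195, -152/195, 404/195)

Set up U = [u_1 | ... | u_2] ∈ R^(4×2). The projector onto W = col(U) is P = U (U^T U)^(-1) U^T.
Compute U^T U =
  [22, -5]
  [-5, 10],
and U^T v = (-20, 8).
Solve U^T U · c = U^T v for the coefficients: c = (-32/39, 76/195). The projection is proj_W(v) = U c.
Check: (v - proj_W(v)) · u_1 = 0  (should be 0).
Check: (v - proj_W(v)) · u_2 = 0  (should be 0).
Result: proj_W(v) = (132/65, 632/195, -152/195, 404/195).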